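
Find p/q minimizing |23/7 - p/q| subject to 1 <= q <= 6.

Expand x = 23/7 as a continued fraction with the Euclidean algorithm:
  23 = 3*7 + 2, so a_0 = 3.
  7 = 3*2 + 1, so a_1 = 3.
  2 = 2*1 + 0, so a_2 = 2.
so x = [3; 3, 2].
Convergents (p_i = a_i*p_{i-1} + p_{i-2}, q_i = a_i*q_{i-1} + q_{i-2} with p_{-2}=0, p_{-1}=1, q_{-2}=1, q_{-1}=0), until the denominator exceeds 6:
  i=0: a_0=3, p_0 = 3*1 + 0 = 3, q_0 = 3*0 + 1 = 1.
  i=1: a_1=3, p_1 = 3*3 + 1 = 10, q_1 = 3*1 + 0 = 3.
  i=2: a_2=2, p_2 = 2*10 + 3 = 23, q_2 = 2*3 + 1 = 7.
q_2 = 7 > 6, so the last convergent with denominator <= 6 is p_1/q_1 = 10/3.
The closest fraction with denominator <= 6 is either p_1/q_1 or the intermediate fraction (k*p_1 + p_0)/(k*q_1 + q_0) with the largest k >= 1 whose denominator stays <= 6; these approach x as k grows, and every other convergent or intermediate fraction in range is farther away.
Largest k: floor((6 - q_0)/q_1) = floor((6 - 1)/3) = 1.
That gives (1*10 + 3)/(1*3 + 1) = 13/4.
Compare the errors: |x - 10/3| = |23*3 - 10*7|/(7*3) = 1/21, and |x - 13/4| = |23*4 - 13*7|/(7*4) = 1/28.
Cross-multiplying, 1*21 = 21 < 28 = 1*28, so 1/28 is smaller: the intermediate fraction 13/4 is closer to x than 10/3.

13/4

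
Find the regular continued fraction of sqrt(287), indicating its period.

Write x_i = (sqrt(287) + m_i)/d_i with (m_0, d_0) = (0, 1). a_0 = floor(sqrt(287)) = 16, since 16^2 = 256 <= 287 < 289 = 17^2.
Iterate m_{i+1} = d_i*a_i - m_i, d_{i+1} = (287 - m_{i+1}^2)/d_i, a_{i+1} = floor((a_0 + m_{i+1})/d_{i+1}):
  m_1 = 1*16 - 0 = 16, d_1 = (287 - 16^2)/1 = 31/1 = 31, a_1 = floor((16 + 16)/31) = 1.
  m_2 = 31*1 - 16 = 15, d_2 = (287 - 15^2)/31 = 62/31 = 2, a_2 = floor((16 + 15)/2) = 15.
  m_3 = 2*15 - 15 = 15, d_3 = (287 - 15^2)/2 = 62/2 = 31, a_3 = floor((16 + 15)/31) = 1.
  m_4 = 31*1 - 15 = 16, d_4 = (287 - 16^2)/31 = 31/31 = 1, a_4 = floor((16 + 16)/1) = 32.
  m_5 = 1*32 - 16 = 16, d_5 = (287 - 16^2)/1 = 31/1 = 31: (m_5, d_5) = (m_1, d_1) = (16, 31), so from here the quotients repeat a_1, ..., a_4; the period length is 4.
Hence the expansion of sqrt(287) is a_0 = 16 followed by the repeating block 1, 15, 1, 32 (period 4).

[16; (1, 15, 1, 32)]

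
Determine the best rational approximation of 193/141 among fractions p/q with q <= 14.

Expand x = 193/141 as a continued fraction with the Euclidean algorithm:
  193 = 1*141 + 52, so a_0 = 1.
  141 = 2*52 + 37, so a_1 = 2.
  52 = 1*37 + 15, so a_2 = 1.
  37 = 2*15 + 7, so a_3 = 2.
  15 = 2*7 + 1, so a_4 = 2.
  7 = 7*1 + 0, so a_5 = 7.
so x = [1; 2, 1, 2, 2, 7].
Convergents (p_i = a_i*p_{i-1} + p_{i-2}, q_i = a_i*q_{i-1} + q_{i-2} with p_{-2}=0, p_{-1}=1, q_{-2}=1, q_{-1}=0), until the denominator exceeds 14:
  i=0: a_0=1, p_0 = 1*1 + 0 = 1, q_0 = 1*0 + 1 = 1.
  i=1: a_1=2, p_1 = 2*1 + 1 = 3, q_1 = 2*1 + 0 = 2.
  i=2: a_2=1, p_2 = 1*3 + 1 = 4, q_2 = 1*2 + 1 = 3.
  i=3: a_3=2, p_3 = 2*4 + 3 = 11, q_3 = 2*3 + 2 = 8.
  i=4: a_4=2, p_4 = 2*11 + 4 = 26, q_4 = 2*8 + 3 = 19.
q_4 = 19 > 14, so the last convergent with denominator <= 14 is p_3/q_3 = 11/8.
The closest fraction with denominator <= 14 is either p_3/q_3 or the intermediate fraction (k*p_3 + p_2)/(k*q_3 + q_2) with the largest k >= 1 whose denominator stays <= 14; these approach x as k grows, and every other convergent or intermediate fraction in range is farther away.
Largest k: floor((14 - q_2)/q_3) = floor((14 - 3)/8) = 1.
That gives (1*11 + 4)/(1*8 + 3) = 15/11.
Compare the errors: |x - 11/8| = |193*8 - 11*141|/(141*8) = 7/1128, and |x - 15/11| = |193*11 - 15*141|/(141*11) = 8/1551.
Cross-multiplying, 8*1128 = 9024 < 10857 = 7*1551, so 8/1551 is smaller: the intermediate fraction 15/11 is closer to x than 11/8.

15/11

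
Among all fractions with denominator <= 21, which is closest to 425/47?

Expand x = 425/47 as a continued fraction with the Euclidean algorithm:
  425 = 9*47 + 2, so a_0 = 9.
  47 = 23*2 + 1, so a_1 = 23.
  2 = 2*1 + 0, so a_2 = 2.
so x = [9; 23, 2].
Convergents (p_i = a_i*p_{i-1} + p_{i-2}, q_i = a_i*q_{i-1} + q_{i-2} with p_{-2}=0, p_{-1}=1, q_{-2}=1, q_{-1}=0), until the denominator exceeds 21:
  i=0: a_0=9, p_0 = 9*1 + 0 = 9, q_0 = 9*0 + 1 = 1.
  i=1: a_1=23, p_1 = 23*9 + 1 = 208, q_1 = 23*1 + 0 = 23.
q_1 = 23 > 21, so the last convergent with denominator <= 21 is p_0/q_0 = 9/1.
The closest fraction with denominator <= 21 is either p_0/q_0 or the intermediate fraction (k*p_0 + p_{-1})/(k*q_0 + q_{-1}) with the largest k >= 1 whose denominator stays <= 21; these approach x as k grows, and every other convergent or intermediate fraction in range is farther away.
Largest k: floor((21 - q_{-1})/q_0) = floor((21 - 0)/1) = 21 (using the seeds p_{-1} = 1, q_{-1} = 0).
That gives (21*9 + 1)/(21*1 + 0) = 190/21.
Compare the errors: |x - 9/1| = |425*1 - 9*47|/(47*1) = 2/47, and |x - 190/21| = |425*21 - 190*47|/(47*21) = 5/987.
Cross-multiplying, 5*47 = 235 < 1974 = 2*987, so 5/987 is smaller: the intermediate fraction 190/21 is closer to x than 9/1.

190/21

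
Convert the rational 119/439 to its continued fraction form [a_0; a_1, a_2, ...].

Run the Euclidean algorithm on 119 and 439; the successive quotients are the partial quotients a_0, a_1, ... (each step inverts the fractional part left over by the previous one):
  119 = 0*439 + 119, so a_0 = 0.
  439 = 3*119 + 82, so a_1 = 3.
  119 = 1*82 + 37, so a_2 = 1.
  82 = 2*37 + 8, so a_3 = 2.
  37 = 4*8 + 5, so a_4 = 4.
  8 = 1*5 + 3, so a_5 = 1.
  5 = 1*3 + 2, so a_6 = 1.
  3 = 1*2 + 1, so a_7 = 1.
  2 = 2*1 + 0, so a_8 = 2.
The remainder reaches 0 after 9 divisions, so the expansion has 9 partial quotients, read off in order.

[0; 3, 1, 2, 4, 1, 1, 1, 2]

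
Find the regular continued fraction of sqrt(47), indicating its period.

Write x_i = (sqrt(47) + m_i)/d_i with (m_0, d_0) = (0, 1). a_0 = floor(sqrt(47)) = 6, since 6^2 = 36 <= 47 < 49 = 7^2.
Iterate m_{i+1} = d_i*a_i - m_i, d_{i+1} = (47 - m_{i+1}^2)/d_i, a_{i+1} = floor((a_0 + m_{i+1})/d_{i+1}):
  m_1 = 1*6 - 0 = 6, d_1 = (47 - 6^2)/1 = 11/1 = 11, a_1 = floor((6 + 6)/11) = 1.
  m_2 = 11*1 - 6 = 5, d_2 = (47 - 5^2)/11 = 22/11 = 2, a_2 = floor((6 + 5)/2) = 5.
  m_3 = 2*5 - 5 = 5, d_3 = (47 - 5^2)/2 = 22/2 = 11, a_3 = floor((6 + 5)/11) = 1.
  m_4 = 11*1 - 5 = 6, d_4 = (47 - 6^2)/11 = 11/11 = 1, a_4 = floor((6 + 6)/1) = 12.
  m_5 = 1*12 - 6 = 6, d_5 = (47 - 6^2)/1 = 11/1 = 11: (m_5, d_5) = (m_1, d_1) = (6, 11), so from here the quotients repeat a_1, ..., a_4; the period length is 4.
Hence the expansion of sqrt(47) is a_0 = 6 followed by the repeating block 1, 5, 1, 12 (period 4).

[6; (1, 5, 1, 12)]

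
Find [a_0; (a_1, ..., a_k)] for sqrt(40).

[6; (3, 12)]

Write x_i = (sqrt(40) + m_i)/d_i with (m_0, d_0) = (0, 1). a_0 = floor(sqrt(40)) = 6, since 6^2 = 36 <= 40 < 49 = 7^2.
Iterate m_{i+1} = d_i*a_i - m_i, d_{i+1} = (40 - m_{i+1}^2)/d_i, a_{i+1} = floor((a_0 + m_{i+1})/d_{i+1}):
  m_1 = 1*6 - 0 = 6, d_1 = (40 - 6^2)/1 = 4/1 = 4, a_1 = floor((6 + 6)/4) = 3.
  m_2 = 4*3 - 6 = 6, d_2 = (40 - 6^2)/4 = 4/4 = 1, a_2 = floor((6 + 6)/1) = 12.
  m_3 = 1*12 - 6 = 6, d_3 = (40 - 6^2)/1 = 4/1 = 4: (m_3, d_3) = (m_1, d_1) = (6, 4), so from here the quotients repeat a_1, a_2; the period length is 2.
Hence the expansion of sqrt(40) is a_0 = 6 followed by the repeating block 3, 12 (period 2).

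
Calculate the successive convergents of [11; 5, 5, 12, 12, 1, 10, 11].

11/1, 56/5, 291/26, 3548/317, 42867/3830, 46415/4147, 507017/45300, 5623602/502447

Using the convergent recurrence p_i = a_i*p_{i-1} + p_{i-2}, q_i = a_i*q_{i-1} + q_{i-2} with p_{-2}=0, p_{-1}=1, q_{-2}=1, q_{-1}=0:
  i=0: a_0=11, p_0 = 11*1 + 0 = 11, q_0 = 11*0 + 1 = 1.
  i=1: a_1=5, p_1 = 5*11 + 1 = 56, q_1 = 5*1 + 0 = 5.
  i=2: a_2=5, p_2 = 5*56 + 11 = 291, q_2 = 5*5 + 1 = 26.
  i=3: a_3=12, p_3 = 12*291 + 56 = 3548, q_3 = 12*26 + 5 = 317.
  i=4: a_4=12, p_4 = 12*3548 + 291 = 42867, q_4 = 12*317 + 26 = 3830.
  i=5: a_5=1, p_5 = 1*42867 + 3548 = 46415, q_5 = 1*3830 + 317 = 4147.
  i=6: a_6=10, p_6 = 10*46415 + 42867 = 507017, q_6 = 10*4147 + 3830 = 45300.
  i=7: a_7=11, p_7 = 11*507017 + 46415 = 5623602, q_7 = 11*45300 + 4147 = 502447.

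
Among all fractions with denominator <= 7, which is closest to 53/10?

Expand x = 53/10 as a continued fraction with the Euclidean algorithm:
  53 = 5*10 + 3, so a_0 = 5.
  10 = 3*3 + 1, so a_1 = 3.
  3 = 3*1 + 0, so a_2 = 3.
so x = [5; 3, 3].
Convergents (p_i = a_i*p_{i-1} + p_{i-2}, q_i = a_i*q_{i-1} + q_{i-2} with p_{-2}=0, p_{-1}=1, q_{-2}=1, q_{-1}=0), until the denominator exceeds 7:
  i=0: a_0=5, p_0 = 5*1 + 0 = 5, q_0 = 5*0 + 1 = 1.
  i=1: a_1=3, p_1 = 3*5 + 1 = 16, q_1 = 3*1 + 0 = 3.
  i=2: a_2=3, p_2 = 3*16 + 5 = 53, q_2 = 3*3 + 1 = 10.
q_2 = 10 > 7, so the last convergent with denominator <= 7 is p_1/q_1 = 16/3.
The closest fraction with denominator <= 7 is either p_1/q_1 or the intermediate fraction (k*p_1 + p_0)/(k*q_1 + q_0) with the largest k >= 1 whose denominator stays <= 7; these approach x as k grows, and every other convergent or intermediate fraction in range is farther away.
Largest k: floor((7 - q_0)/q_1) = floor((7 - 1)/3) = 2.
That gives (2*16 + 5)/(2*3 + 1) = 37/7.
Compare the errors: |x - 16/3| = |53*3 - 16*10|/(10*3) = 1/30, and |x - 37/7| = |53*7 - 37*10|/(10*7) = 1/70.
Cross-multiplying, 1*30 = 30 < 70 = 1*70, so 1/70 is smaller: the intermediate fraction 37/7 is closer to x than 16/3.

37/7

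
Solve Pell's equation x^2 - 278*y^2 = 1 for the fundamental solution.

First expand sqrt(278) as a continued fraction. With x_i = (sqrt(278) + m_i)/d_i and (m_0, d_0) = (0, 1): a_0 = floor(sqrt(278)) = 16, since 16^2 = 256 <= 278 < 289 = 17^2.
Iterate m_{i+1} = d_i*a_i - m_i, d_{i+1} = (278 - m_{i+1}^2)/d_i, a_{i+1} = floor((a_0 + m_{i+1})/d_{i+1}):
  m_1 = 1*16 - 0 = 16, d_1 = (278 - 16^2)/1 = 22/1 = 22, a_1 = floor((16 + 16)/22) = 1.
  m_2 = 22*1 - 16 = 6, d_2 = (278 - 6^2)/22 = 242/22 = 11, a_2 = floor((16 + 6)/11) = 2.
  m_3 = 11*2 - 6 = 16, d_3 = (278 - 16^2)/11 = 22/11 = 2, a_3 = floor((16 + 16)/2) = 16.
  m_4 = 2*16 - 16 = 16, d_4 = (278 - 16^2)/2 = 22/2 = 11, a_4 = floor((16 + 16)/11) = 2.
  m_5 = 11*2 - 16 = 6, d_5 = (278 - 6^2)/11 = 242/11 = 22, a_5 = floor((16 + 6)/22) = 1.
  m_6 = 22*1 - 6 = 16, d_6 = (278 - 16^2)/22 = 22/22 = 1, a_6 = floor((16 + 16)/1) = 32.
  m_7 = 1*32 - 16 = 16, d_7 = (278 - 16^2)/1 = 22/1 = 22: (m_7, d_7) = (m_1, d_1) = (16, 22), so from here the quotients repeat a_1, ..., a_6; the period length is 6.
So sqrt(278) = [16; (1, 2, 16, 2, 1, 32)] with period length k = 6.
k is even, so the fundamental solution of x^2 - 278y^2 = 1 is (p_{k-1}, q_{k-1}) = (p_5, q_5); compute convergents through index 5.
Convergents (p_i = a_i*p_{i-1} + p_{i-2}, q_i = a_i*q_{i-1} + q_{i-2} with p_{-2}=0, p_{-1}=1, q_{-2}=1, q_{-1}=0):
  i=0: a_0=16, p_0 = 16*1 + 0 = 16, q_0 = 16*0 + 1 = 1.
  i=1: a_1=1, p_1 = 1*16 + 1 = 17, q_1 = 1*1 + 0 = 1.
  i=2: a_2=2, p_2 = 2*17 + 16 = 50, q_2 = 2*1 + 1 = 3.
  i=3: a_3=16, p_3 = 16*50 + 17 = 817, q_3 = 16*3 + 1 = 49.
  i=4: a_4=2, p_4 = 2*817 + 50 = 1684, q_4 = 2*49 + 3 = 101.
  i=5: a_5=1, p_5 = 1*1684 + 817 = 2501, q_5 = 1*101 + 49 = 150.
Check: 2501^2 - 278*150^2 = 6255001 - 6255000 = 1, so (x, y) = (2501, 150) solves the equation, and by the theorem it is the least positive solution.

(x, y) = (2501, 150)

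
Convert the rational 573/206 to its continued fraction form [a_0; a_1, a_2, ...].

Run the Euclidean algorithm on 573 and 206; the successive quotients are the partial quotients a_0, a_1, ... (each step inverts the fractional part left over by the previous one):
  573 = 2*206 + 161, so a_0 = 2.
  206 = 1*161 + 45, so a_1 = 1.
  161 = 3*45 + 26, so a_2 = 3.
  45 = 1*26 + 19, so a_3 = 1.
  26 = 1*19 + 7, so a_4 = 1.
  19 = 2*7 + 5, so a_5 = 2.
  7 = 1*5 + 2, so a_6 = 1.
  5 = 2*2 + 1, so a_7 = 2.
  2 = 2*1 + 0, so a_8 = 2.
The remainder reaches 0 after 9 divisions, so the expansion has 9 partial quotients, read off in order.

[2; 1, 3, 1, 1, 2, 1, 2, 2]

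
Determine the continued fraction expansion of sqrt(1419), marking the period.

Write x_i = (sqrt(1419) + m_i)/d_i with (m_0, d_0) = (0, 1). a_0 = floor(sqrt(1419)) = 37, since 37^2 = 1369 <= 1419 < 1444 = 38^2.
Iterate m_{i+1} = d_i*a_i - m_i, d_{i+1} = (1419 - m_{i+1}^2)/d_i, a_{i+1} = floor((a_0 + m_{i+1})/d_{i+1}):
  m_1 = 1*37 - 0 = 37, d_1 = (1419 - 37^2)/1 = 50/1 = 50, a_1 = floor((37 + 37)/50) = 1.
  m_2 = 50*1 - 37 = 13, d_2 = (1419 - 13^2)/50 = 1250/50 = 25, a_2 = floor((37 + 13)/25) = 2.
  m_3 = 25*2 - 13 = 37, d_3 = (1419 - 37^2)/25 = 50/25 = 2, a_3 = floor((37 + 37)/2) = 37.
  m_4 = 2*37 - 37 = 37, d_4 = (1419 - 37^2)/2 = 50/2 = 25, a_4 = floor((37 + 37)/25) = 2.
  m_5 = 25*2 - 37 = 13, d_5 = (1419 - 13^2)/25 = 1250/25 = 50, a_5 = floor((37 + 13)/50) = 1.
  m_6 = 50*1 - 13 = 37, d_6 = (1419 - 37^2)/50 = 50/50 = 1, a_6 = floor((37 + 37)/1) = 74.
  m_7 = 1*74 - 37 = 37, d_7 = (1419 - 37^2)/1 = 50/1 = 50: (m_7, d_7) = (m_1, d_1) = (37, 50), so from here the quotients repeat a_1, ..., a_6; the period length is 6.
Hence the expansion of sqrt(1419) is a_0 = 37 followed by the repeating block 1, 2, 37, 2, 1, 74 (period 6).

[37; (1, 2, 37, 2, 1, 74)]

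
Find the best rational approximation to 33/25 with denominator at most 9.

Expand x = 33/25 as a continued fraction with the Euclidean algorithm:
  33 = 1*25 + 8, so a_0 = 1.
  25 = 3*8 + 1, so a_1 = 3.
  8 = 8*1 + 0, so a_2 = 8.
so x = [1; 3, 8].
Convergents (p_i = a_i*p_{i-1} + p_{i-2}, q_i = a_i*q_{i-1} + q_{i-2} with p_{-2}=0, p_{-1}=1, q_{-2}=1, q_{-1}=0), until the denominator exceeds 9:
  i=0: a_0=1, p_0 = 1*1 + 0 = 1, q_0 = 1*0 + 1 = 1.
  i=1: a_1=3, p_1 = 3*1 + 1 = 4, q_1 = 3*1 + 0 = 3.
  i=2: a_2=8, p_2 = 8*4 + 1 = 33, q_2 = 8*3 + 1 = 25.
q_2 = 25 > 9, so the last convergent with denominator <= 9 is p_1/q_1 = 4/3.
The closest fraction with denominator <= 9 is either p_1/q_1 or the intermediate fraction (k*p_1 + p_0)/(k*q_1 + q_0) with the largest k >= 1 whose denominator stays <= 9; these approach x as k grows, and every other convergent or intermediate fraction in range is farther away.
Largest k: floor((9 - q_0)/q_1) = floor((9 - 1)/3) = 2.
That gives (2*4 + 1)/(2*3 + 1) = 9/7.
Compare the errors: |x - 4/3| = |33*3 - 4*25|/(25*3) = 1/75, and |x - 9/7| = |33*7 - 9*25|/(25*7) = 6/175.
Cross-multiplying, 1*175 = 175 < 450 = 6*75, so 1/75 is smaller: the convergent 4/3 is closer to x than 9/7.

4/3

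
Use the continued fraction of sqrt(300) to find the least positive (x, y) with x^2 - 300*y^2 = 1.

(x, y) = (1351, 78)

First expand sqrt(300) as a continued fraction. With x_i = (sqrt(300) + m_i)/d_i and (m_0, d_0) = (0, 1): a_0 = floor(sqrt(300)) = 17, since 17^2 = 289 <= 300 < 324 = 18^2.
Iterate m_{i+1} = d_i*a_i - m_i, d_{i+1} = (300 - m_{i+1}^2)/d_i, a_{i+1} = floor((a_0 + m_{i+1})/d_{i+1}):
  m_1 = 1*17 - 0 = 17, d_1 = (300 - 17^2)/1 = 11/1 = 11, a_1 = floor((17 + 17)/11) = 3.
  m_2 = 11*3 - 17 = 16, d_2 = (300 - 16^2)/11 = 44/11 = 4, a_2 = floor((17 + 16)/4) = 8.
  m_3 = 4*8 - 16 = 16, d_3 = (300 - 16^2)/4 = 44/4 = 11, a_3 = floor((17 + 16)/11) = 3.
  m_4 = 11*3 - 16 = 17, d_4 = (300 - 17^2)/11 = 11/11 = 1, a_4 = floor((17 + 17)/1) = 34.
  m_5 = 1*34 - 17 = 17, d_5 = (300 - 17^2)/1 = 11/1 = 11: (m_5, d_5) = (m_1, d_1) = (17, 11), so from here the quotients repeat a_1, ..., a_4; the period length is 4.
So sqrt(300) = [17; (3, 8, 3, 34)] with period length k = 4.
k is even, so the fundamental solution of x^2 - 300y^2 = 1 is (p_{k-1}, q_{k-1}) = (p_3, q_3); compute convergents through index 3.
Convergents (p_i = a_i*p_{i-1} + p_{i-2}, q_i = a_i*q_{i-1} + q_{i-2} with p_{-2}=0, p_{-1}=1, q_{-2}=1, q_{-1}=0):
  i=0: a_0=17, p_0 = 17*1 + 0 = 17, q_0 = 17*0 + 1 = 1.
  i=1: a_1=3, p_1 = 3*17 + 1 = 52, q_1 = 3*1 + 0 = 3.
  i=2: a_2=8, p_2 = 8*52 + 17 = 433, q_2 = 8*3 + 1 = 25.
  i=3: a_3=3, p_3 = 3*433 + 52 = 1351, q_3 = 3*25 + 3 = 78.
Check: 1351^2 - 300*78^2 = 1825201 - 1825200 = 1, so (x, y) = (1351, 78) solves the equation, and by the theorem it is the least positive solution.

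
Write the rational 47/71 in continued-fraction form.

Run the Euclidean algorithm on 47 and 71; the successive quotients are the partial quotients a_0, a_1, ... (each step inverts the fractional part left over by the previous one):
  47 = 0*71 + 47, so a_0 = 0.
  71 = 1*47 + 24, so a_1 = 1.
  47 = 1*24 + 23, so a_2 = 1.
  24 = 1*23 + 1, so a_3 = 1.
  23 = 23*1 + 0, so a_4 = 23.
The remainder reaches 0 after 5 divisions, so the expansion has 5 partial quotients, read off in order.

[0; 1, 1, 1, 23]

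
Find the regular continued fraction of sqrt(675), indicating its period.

Write x_i = (sqrt(675) + m_i)/d_i with (m_0, d_0) = (0, 1). a_0 = floor(sqrt(675)) = 25, since 25^2 = 625 <= 675 < 676 = 26^2.
Iterate m_{i+1} = d_i*a_i - m_i, d_{i+1} = (675 - m_{i+1}^2)/d_i, a_{i+1} = floor((a_0 + m_{i+1})/d_{i+1}):
  m_1 = 1*25 - 0 = 25, d_1 = (675 - 25^2)/1 = 50/1 = 50, a_1 = floor((25 + 25)/50) = 1.
  m_2 = 50*1 - 25 = 25, d_2 = (675 - 25^2)/50 = 50/50 = 1, a_2 = floor((25 + 25)/1) = 50.
  m_3 = 1*50 - 25 = 25, d_3 = (675 - 25^2)/1 = 50/1 = 50: (m_3, d_3) = (m_1, d_1) = (25, 50), so from here the quotients repeat a_1, a_2; the period length is 2.
Hence the expansion of sqrt(675) is a_0 = 25 followed by the repeating block 1, 50 (period 2).

[25; (1, 50)]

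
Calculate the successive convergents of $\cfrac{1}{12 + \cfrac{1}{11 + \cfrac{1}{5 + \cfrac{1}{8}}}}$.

0/1, 1/12, 11/133, 56/677, 459/5549

Using the convergent recurrence p_i = a_i*p_{i-1} + p_{i-2}, q_i = a_i*q_{i-1} + q_{i-2} with p_{-2}=0, p_{-1}=1, q_{-2}=1, q_{-1}=0:
  i=0: a_0=0, p_0 = 0*1 + 0 = 0, q_0 = 0*0 + 1 = 1.
  i=1: a_1=12, p_1 = 12*0 + 1 = 1, q_1 = 12*1 + 0 = 12.
  i=2: a_2=11, p_2 = 11*1 + 0 = 11, q_2 = 11*12 + 1 = 133.
  i=3: a_3=5, p_3 = 5*11 + 1 = 56, q_3 = 5*133 + 12 = 677.
  i=4: a_4=8, p_4 = 8*56 + 11 = 459, q_4 = 8*677 + 133 = 5549.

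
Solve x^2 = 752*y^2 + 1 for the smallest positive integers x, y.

(x, y) = (4607, 168)

First expand sqrt(752) as a continued fraction. With x_i = (sqrt(752) + m_i)/d_i and (m_0, d_0) = (0, 1): a_0 = floor(sqrt(752)) = 27, since 27^2 = 729 <= 752 < 784 = 28^2.
Iterate m_{i+1} = d_i*a_i - m_i, d_{i+1} = (752 - m_{i+1}^2)/d_i, a_{i+1} = floor((a_0 + m_{i+1})/d_{i+1}):
  m_1 = 1*27 - 0 = 27, d_1 = (752 - 27^2)/1 = 23/1 = 23, a_1 = floor((27 + 27)/23) = 2.
  m_2 = 23*2 - 27 = 19, d_2 = (752 - 19^2)/23 = 391/23 = 17, a_2 = floor((27 + 19)/17) = 2.
  m_3 = 17*2 - 19 = 15, d_3 = (752 - 15^2)/17 = 527/17 = 31, a_3 = floor((27 + 15)/31) = 1.
  m_4 = 31*1 - 15 = 16, d_4 = (752 - 16^2)/31 = 496/31 = 16, a_4 = floor((27 + 16)/16) = 2.
  m_5 = 16*2 - 16 = 16, d_5 = (752 - 16^2)/16 = 496/16 = 31, a_5 = floor((27 + 16)/31) = 1.
  m_6 = 31*1 - 16 = 15, d_6 = (752 - 15^2)/31 = 527/31 = 17, a_6 = floor((27 + 15)/17) = 2.
  m_7 = 17*2 - 15 = 19, d_7 = (752 - 19^2)/17 = 391/17 = 23, a_7 = floor((27 + 19)/23) = 2.
  m_8 = 23*2 - 19 = 27, d_8 = (752 - 27^2)/23 = 23/23 = 1, a_8 = floor((27 + 27)/1) = 54.
  m_9 = 1*54 - 27 = 27, d_9 = (752 - 27^2)/1 = 23/1 = 23: (m_9, d_9) = (m_1, d_1) = (27, 23), so from here the quotients repeat a_1, ..., a_8; the period length is 8.
So sqrt(752) = [27; (2, 2, 1, 2, 1, 2, 2, 54)] with period length k = 8.
k is even, so the fundamental solution of x^2 - 752y^2 = 1 is (p_{k-1}, q_{k-1}) = (p_7, q_7); compute convergents through index 7.
Convergents (p_i = a_i*p_{i-1} + p_{i-2}, q_i = a_i*q_{i-1} + q_{i-2} with p_{-2}=0, p_{-1}=1, q_{-2}=1, q_{-1}=0):
  i=0: a_0=27, p_0 = 27*1 + 0 = 27, q_0 = 27*0 + 1 = 1.
  i=1: a_1=2, p_1 = 2*27 + 1 = 55, q_1 = 2*1 + 0 = 2.
  i=2: a_2=2, p_2 = 2*55 + 27 = 137, q_2 = 2*2 + 1 = 5.
  i=3: a_3=1, p_3 = 1*137 + 55 = 192, q_3 = 1*5 + 2 = 7.
  i=4: a_4=2, p_4 = 2*192 + 137 = 521, q_4 = 2*7 + 5 = 19.
  i=5: a_5=1, p_5 = 1*521 + 192 = 713, q_5 = 1*19 + 7 = 26.
  i=6: a_6=2, p_6 = 2*713 + 521 = 1947, q_6 = 2*26 + 19 = 71.
  i=7: a_7=2, p_7 = 2*1947 + 713 = 4607, q_7 = 2*71 + 26 = 168.
Check: 4607^2 - 752*168^2 = 21224449 - 21224448 = 1, so (x, y) = (4607, 168) solves the equation, and by the theorem it is the least positive solution.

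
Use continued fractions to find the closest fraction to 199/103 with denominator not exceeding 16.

29/15

Expand x = 199/103 as a continued fraction with the Euclidean algorithm:
  199 = 1*103 + 96, so a_0 = 1.
  103 = 1*96 + 7, so a_1 = 1.
  96 = 13*7 + 5, so a_2 = 13.
  7 = 1*5 + 2, so a_3 = 1.
  5 = 2*2 + 1, so a_4 = 2.
  2 = 2*1 + 0, so a_5 = 2.
so x = [1; 1, 13, 1, 2, 2].
Convergents (p_i = a_i*p_{i-1} + p_{i-2}, q_i = a_i*q_{i-1} + q_{i-2} with p_{-2}=0, p_{-1}=1, q_{-2}=1, q_{-1}=0), until the denominator exceeds 16:
  i=0: a_0=1, p_0 = 1*1 + 0 = 1, q_0 = 1*0 + 1 = 1.
  i=1: a_1=1, p_1 = 1*1 + 1 = 2, q_1 = 1*1 + 0 = 1.
  i=2: a_2=13, p_2 = 13*2 + 1 = 27, q_2 = 13*1 + 1 = 14.
  i=3: a_3=1, p_3 = 1*27 + 2 = 29, q_3 = 1*14 + 1 = 15.
  i=4: a_4=2, p_4 = 2*29 + 27 = 85, q_4 = 2*15 + 14 = 44.
q_4 = 44 > 16, so the last convergent with denominator <= 16 is p_3/q_3 = 29/15.
The closest fraction with denominator <= 16 is either p_3/q_3 or the intermediate fraction (k*p_3 + p_2)/(k*q_3 + q_2) with the largest k >= 1 whose denominator stays <= 16; these approach x as k grows, and every other convergent or intermediate fraction in range is farther away.
Largest k: floor((16 - q_2)/q_3) = floor((16 - 14)/15) = 0.
Since k = 0, no intermediate fraction beyond p_3/q_3 has denominator <= 16, so the convergent 29/15 is the closest (its error is |199*15 - 29*103|/(103*15) = 2/1545).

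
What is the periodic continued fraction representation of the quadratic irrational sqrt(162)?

[12; (1, 2, 1, 2, 12, 2, 1, 2, 1, 24)]

Write x_i = (sqrt(162) + m_i)/d_i with (m_0, d_0) = (0, 1). a_0 = floor(sqrt(162)) = 12, since 12^2 = 144 <= 162 < 169 = 13^2.
Iterate m_{i+1} = d_i*a_i - m_i, d_{i+1} = (162 - m_{i+1}^2)/d_i, a_{i+1} = floor((a_0 + m_{i+1})/d_{i+1}):
  m_1 = 1*12 - 0 = 12, d_1 = (162 - 12^2)/1 = 18/1 = 18, a_1 = floor((12 + 12)/18) = 1.
  m_2 = 18*1 - 12 = 6, d_2 = (162 - 6^2)/18 = 126/18 = 7, a_2 = floor((12 + 6)/7) = 2.
  m_3 = 7*2 - 6 = 8, d_3 = (162 - 8^2)/7 = 98/7 = 14, a_3 = floor((12 + 8)/14) = 1.
  m_4 = 14*1 - 8 = 6, d_4 = (162 - 6^2)/14 = 126/14 = 9, a_4 = floor((12 + 6)/9) = 2.
  m_5 = 9*2 - 6 = 12, d_5 = (162 - 12^2)/9 = 18/9 = 2, a_5 = floor((12 + 12)/2) = 12.
  m_6 = 2*12 - 12 = 12, d_6 = (162 - 12^2)/2 = 18/2 = 9, a_6 = floor((12 + 12)/9) = 2.
  m_7 = 9*2 - 12 = 6, d_7 = (162 - 6^2)/9 = 126/9 = 14, a_7 = floor((12 + 6)/14) = 1.
  m_8 = 14*1 - 6 = 8, d_8 = (162 - 8^2)/14 = 98/14 = 7, a_8 = floor((12 + 8)/7) = 2.
  m_9 = 7*2 - 8 = 6, d_9 = (162 - 6^2)/7 = 126/7 = 18, a_9 = floor((12 + 6)/18) = 1.
  m_10 = 18*1 - 6 = 12, d_10 = (162 - 12^2)/18 = 18/18 = 1, a_10 = floor((12 + 12)/1) = 24.
  m_11 = 1*24 - 12 = 12, d_11 = (162 - 12^2)/1 = 18/1 = 18: (m_11, d_11) = (m_1, d_1) = (12, 18), so from here the quotients repeat a_1, ..., a_10; the period length is 10.
Hence the expansion of sqrt(162) is a_0 = 12 followed by the repeating block 1, 2, 1, 2, 12, 2, 1, 2, 1, 24 (period 10).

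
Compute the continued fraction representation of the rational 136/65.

Run the Euclidean algorithm on 136 and 65; the successive quotients are the partial quotients a_0, a_1, ... (each step inverts the fractional part left over by the previous one):
  136 = 2*65 + 6, so a_0 = 2.
  65 = 10*6 + 5, so a_1 = 10.
  6 = 1*5 + 1, so a_2 = 1.
  5 = 5*1 + 0, so a_3 = 5.
The remainder reaches 0 after 4 divisions, so the expansion has 4 partial quotients, read off in order.

[2; 10, 1, 5]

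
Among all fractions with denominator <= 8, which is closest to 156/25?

Expand x = 156/25 as a continued fraction with the Euclidean algorithm:
  156 = 6*25 + 6, so a_0 = 6.
  25 = 4*6 + 1, so a_1 = 4.
  6 = 6*1 + 0, so a_2 = 6.
so x = [6; 4, 6].
Convergents (p_i = a_i*p_{i-1} + p_{i-2}, q_i = a_i*q_{i-1} + q_{i-2} with p_{-2}=0, p_{-1}=1, q_{-2}=1, q_{-1}=0), until the denominator exceeds 8:
  i=0: a_0=6, p_0 = 6*1 + 0 = 6, q_0 = 6*0 + 1 = 1.
  i=1: a_1=4, p_1 = 4*6 + 1 = 25, q_1 = 4*1 + 0 = 4.
  i=2: a_2=6, p_2 = 6*25 + 6 = 156, q_2 = 6*4 + 1 = 25.
q_2 = 25 > 8, so the last convergent with denominator <= 8 is p_1/q_1 = 25/4.
The closest fraction with denominator <= 8 is either p_1/q_1 or the intermediate fraction (k*p_1 + p_0)/(k*q_1 + q_0) with the largest k >= 1 whose denominator stays <= 8; these approach x as k grows, and every other convergent or intermediate fraction in range is farther away.
Largest k: floor((8 - q_0)/q_1) = floor((8 - 1)/4) = 1.
That gives (1*25 + 6)/(1*4 + 1) = 31/5.
Compare the errors: |x - 25/4| = |156*4 - 25*25|/(25*4) = 1/100, and |x - 31/5| = |156*5 - 31*25|/(25*5) = 5/125.
Cross-multiplying, 1*125 = 125 < 500 = 5*100, so 1/100 is smaller: the convergent 25/4 is closer to x than 31/5.

25/4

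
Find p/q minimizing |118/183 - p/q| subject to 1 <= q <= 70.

20/31

Expand x = 118/183 as a continued fraction with the Euclidean algorithm:
  118 = 0*183 + 118, so a_0 = 0.
  183 = 1*118 + 65, so a_1 = 1.
  118 = 1*65 + 53, so a_2 = 1.
  65 = 1*53 + 12, so a_3 = 1.
  53 = 4*12 + 5, so a_4 = 4.
  12 = 2*5 + 2, so a_5 = 2.
  5 = 2*2 + 1, so a_6 = 2.
  2 = 2*1 + 0, so a_7 = 2.
so x = [0; 1, 1, 1, 4, 2, 2, 2].
Convergents (p_i = a_i*p_{i-1} + p_{i-2}, q_i = a_i*q_{i-1} + q_{i-2} with p_{-2}=0, p_{-1}=1, q_{-2}=1, q_{-1}=0), until the denominator exceeds 70:
  i=0: a_0=0, p_0 = 0*1 + 0 = 0, q_0 = 0*0 + 1 = 1.
  i=1: a_1=1, p_1 = 1*0 + 1 = 1, q_1 = 1*1 + 0 = 1.
  i=2: a_2=1, p_2 = 1*1 + 0 = 1, q_2 = 1*1 + 1 = 2.
  i=3: a_3=1, p_3 = 1*1 + 1 = 2, q_3 = 1*2 + 1 = 3.
  i=4: a_4=4, p_4 = 4*2 + 1 = 9, q_4 = 4*3 + 2 = 14.
  i=5: a_5=2, p_5 = 2*9 + 2 = 20, q_5 = 2*14 + 3 = 31.
  i=6: a_6=2, p_6 = 2*20 + 9 = 49, q_6 = 2*31 + 14 = 76.
q_6 = 76 > 70, so the last convergent with denominator <= 70 is p_5/q_5 = 20/31.
The closest fraction with denominator <= 70 is either p_5/q_5 or the intermediate fraction (k*p_5 + p_4)/(k*q_5 + q_4) with the largest k >= 1 whose denominator stays <= 70; these approach x as k grows, and every other convergent or intermediate fraction in range is farther away.
Largest k: floor((70 - q_4)/q_5) = floor((70 - 14)/31) = 1.
That gives (1*20 + 9)/(1*31 + 14) = 29/45.
Compare the errors: |x - 20/31| = |118*31 - 20*183|/(183*31) = 2/5673, and |x - 29/45| = |118*45 - 29*183|/(183*45) = 3/8235.
Cross-multiplying, 2*8235 = 16470 < 17019 = 3*5673, so 2/5673 is smaller: the convergent 20/31 is closer to x than 29/45.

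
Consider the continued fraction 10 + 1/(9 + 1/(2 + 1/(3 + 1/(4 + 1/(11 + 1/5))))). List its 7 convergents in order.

Using the convergent recurrence p_i = a_i*p_{i-1} + p_{i-2}, q_i = a_i*q_{i-1} + q_{i-2} with p_{-2}=0, p_{-1}=1, q_{-2}=1, q_{-1}=0:
  i=0: a_0=10, p_0 = 10*1 + 0 = 10, q_0 = 10*0 + 1 = 1.
  i=1: a_1=9, p_1 = 9*10 + 1 = 91, q_1 = 9*1 + 0 = 9.
  i=2: a_2=2, p_2 = 2*91 + 10 = 192, q_2 = 2*9 + 1 = 19.
  i=3: a_3=3, p_3 = 3*192 + 91 = 667, q_3 = 3*19 + 9 = 66.
  i=4: a_4=4, p_4 = 4*667 + 192 = 2860, q_4 = 4*66 + 19 = 283.
  i=5: a_5=11, p_5 = 11*2860 + 667 = 32127, q_5 = 11*283 + 66 = 3179.
  i=6: a_6=5, p_6 = 5*32127 + 2860 = 163495, q_6 = 5*3179 + 283 = 16178.

10/1, 91/9, 192/19, 667/66, 2860/283, 32127/3179, 163495/16178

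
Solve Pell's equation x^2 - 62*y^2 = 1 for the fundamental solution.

First expand sqrt(62) as a continued fraction. With x_i = (sqrt(62) + m_i)/d_i and (m_0, d_0) = (0, 1): a_0 = floor(sqrt(62)) = 7, since 7^2 = 49 <= 62 < 64 = 8^2.
Iterate m_{i+1} = d_i*a_i - m_i, d_{i+1} = (62 - m_{i+1}^2)/d_i, a_{i+1} = floor((a_0 + m_{i+1})/d_{i+1}):
  m_1 = 1*7 - 0 = 7, d_1 = (62 - 7^2)/1 = 13/1 = 13, a_1 = floor((7 + 7)/13) = 1.
  m_2 = 13*1 - 7 = 6, d_2 = (62 - 6^2)/13 = 26/13 = 2, a_2 = floor((7 + 6)/2) = 6.
  m_3 = 2*6 - 6 = 6, d_3 = (62 - 6^2)/2 = 26/2 = 13, a_3 = floor((7 + 6)/13) = 1.
  m_4 = 13*1 - 6 = 7, d_4 = (62 - 7^2)/13 = 13/13 = 1, a_4 = floor((7 + 7)/1) = 14.
  m_5 = 1*14 - 7 = 7, d_5 = (62 - 7^2)/1 = 13/1 = 13: (m_5, d_5) = (m_1, d_1) = (7, 13), so from here the quotients repeat a_1, ..., a_4; the period length is 4.
So sqrt(62) = [7; (1, 6, 1, 14)] with period length k = 4.
k is even, so the fundamental solution of x^2 - 62y^2 = 1 is (p_{k-1}, q_{k-1}) = (p_3, q_3); compute convergents through index 3.
Convergents (p_i = a_i*p_{i-1} + p_{i-2}, q_i = a_i*q_{i-1} + q_{i-2} with p_{-2}=0, p_{-1}=1, q_{-2}=1, q_{-1}=0):
  i=0: a_0=7, p_0 = 7*1 + 0 = 7, q_0 = 7*0 + 1 = 1.
  i=1: a_1=1, p_1 = 1*7 + 1 = 8, q_1 = 1*1 + 0 = 1.
  i=2: a_2=6, p_2 = 6*8 + 7 = 55, q_2 = 6*1 + 1 = 7.
  i=3: a_3=1, p_3 = 1*55 + 8 = 63, q_3 = 1*7 + 1 = 8.
Check: 63^2 - 62*8^2 = 3969 - 3968 = 1, so (x, y) = (63, 8) solves the equation, and by the theorem it is the least positive solution.

(x, y) = (63, 8)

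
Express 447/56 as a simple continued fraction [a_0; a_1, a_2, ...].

Run the Euclidean algorithm on 447 and 56; the successive quotients are the partial quotients a_0, a_1, ... (each step inverts the fractional part left over by the previous one):
  447 = 7*56 + 55, so a_0 = 7.
  56 = 1*55 + 1, so a_1 = 1.
  55 = 55*1 + 0, so a_2 = 55.
The remainder reaches 0 after 3 divisions, so the expansion has 3 partial quotients, read off in order.

[7; 1, 55]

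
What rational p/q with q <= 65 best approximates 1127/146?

440/57

Expand x = 1127/146 as a continued fraction with the Euclidean algorithm:
  1127 = 7*146 + 105, so a_0 = 7.
  146 = 1*105 + 41, so a_1 = 1.
  105 = 2*41 + 23, so a_2 = 2.
  41 = 1*23 + 18, so a_3 = 1.
  23 = 1*18 + 5, so a_4 = 1.
  18 = 3*5 + 3, so a_5 = 3.
  5 = 1*3 + 2, so a_6 = 1.
  3 = 1*2 + 1, so a_7 = 1.
  2 = 2*1 + 0, so a_8 = 2.
so x = [7; 1, 2, 1, 1, 3, 1, 1, 2].
Convergents (p_i = a_i*p_{i-1} + p_{i-2}, q_i = a_i*q_{i-1} + q_{i-2} with p_{-2}=0, p_{-1}=1, q_{-2}=1, q_{-1}=0), until the denominator exceeds 65:
  i=0: a_0=7, p_0 = 7*1 + 0 = 7, q_0 = 7*0 + 1 = 1.
  i=1: a_1=1, p_1 = 1*7 + 1 = 8, q_1 = 1*1 + 0 = 1.
  i=2: a_2=2, p_2 = 2*8 + 7 = 23, q_2 = 2*1 + 1 = 3.
  i=3: a_3=1, p_3 = 1*23 + 8 = 31, q_3 = 1*3 + 1 = 4.
  i=4: a_4=1, p_4 = 1*31 + 23 = 54, q_4 = 1*4 + 3 = 7.
  i=5: a_5=3, p_5 = 3*54 + 31 = 193, q_5 = 3*7 + 4 = 25.
  i=6: a_6=1, p_6 = 1*193 + 54 = 247, q_6 = 1*25 + 7 = 32.
  i=7: a_7=1, p_7 = 1*247 + 193 = 440, q_7 = 1*32 + 25 = 57.
  i=8: a_8=2, p_8 = 2*440 + 247 = 1127, q_8 = 2*57 + 32 = 146.
q_8 = 146 > 65, so the last convergent with denominator <= 65 is p_7/q_7 = 440/57.
The closest fraction with denominator <= 65 is either p_7/q_7 or the intermediate fraction (k*p_7 + p_6)/(k*q_7 + q_6) with the largest k >= 1 whose denominator stays <= 65; these approach x as k grows, and every other convergent or intermediate fraction in range is farther away.
Largest k: floor((65 - q_6)/q_7) = floor((65 - 32)/57) = 0.
Since k = 0, no intermediate fraction beyond p_7/q_7 has denominator <= 65, so the convergent 440/57 is the closest (its error is |1127*57 - 440*146|/(146*57) = 1/8322).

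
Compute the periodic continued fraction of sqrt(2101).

Write x_i = (sqrt(2101) + m_i)/d_i with (m_0, d_0) = (0, 1). a_0 = floor(sqrt(2101)) = 45, since 45^2 = 2025 <= 2101 < 2116 = 46^2.
Iterate m_{i+1} = d_i*a_i - m_i, d_{i+1} = (2101 - m_{i+1}^2)/d_i, a_{i+1} = floor((a_0 + m_{i+1})/d_{i+1}):
  m_1 = 1*45 - 0 = 45, d_1 = (2101 - 45^2)/1 = 76/1 = 76, a_1 = floor((45 + 45)/76) = 1.
  m_2 = 76*1 - 45 = 31, d_2 = (2101 - 31^2)/76 = 1140/76 = 15, a_2 = floor((45 + 31)/15) = 5.
  m_3 = 15*5 - 31 = 44, d_3 = (2101 - 44^2)/15 = 165/15 = 11, a_3 = floor((45 + 44)/11) = 8.
  m_4 = 11*8 - 44 = 44, d_4 = (2101 - 44^2)/11 = 165/11 = 15, a_4 = floor((45 + 44)/15) = 5.
  m_5 = 15*5 - 44 = 31, d_5 = (2101 - 31^2)/15 = 1140/15 = 76, a_5 = floor((45 + 31)/76) = 1.
  m_6 = 76*1 - 31 = 45, d_6 = (2101 - 45^2)/76 = 76/76 = 1, a_6 = floor((45 + 45)/1) = 90.
  m_7 = 1*90 - 45 = 45, d_7 = (2101 - 45^2)/1 = 76/1 = 76: (m_7, d_7) = (m_1, d_1) = (45, 76), so from here the quotients repeat a_1, ..., a_6; the period length is 6.
Hence the expansion of sqrt(2101) is a_0 = 45 followed by the repeating block 1, 5, 8, 5, 1, 90 (period 6).

[45; (1, 5, 8, 5, 1, 90)]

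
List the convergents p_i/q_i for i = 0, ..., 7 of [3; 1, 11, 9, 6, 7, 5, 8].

Using the convergent recurrence p_i = a_i*p_{i-1} + p_{i-2}, q_i = a_i*q_{i-1} + q_{i-2} with p_{-2}=0, p_{-1}=1, q_{-2}=1, q_{-1}=0:
  i=0: a_0=3, p_0 = 3*1 + 0 = 3, q_0 = 3*0 + 1 = 1.
  i=1: a_1=1, p_1 = 1*3 + 1 = 4, q_1 = 1*1 + 0 = 1.
  i=2: a_2=11, p_2 = 11*4 + 3 = 47, q_2 = 11*1 + 1 = 12.
  i=3: a_3=9, p_3 = 9*47 + 4 = 427, q_3 = 9*12 + 1 = 109.
  i=4: a_4=6, p_4 = 6*427 + 47 = 2609, q_4 = 6*109 + 12 = 666.
  i=5: a_5=7, p_5 = 7*2609 + 427 = 18690, q_5 = 7*666 + 109 = 4771.
  i=6: a_6=5, p_6 = 5*18690 + 2609 = 96059, q_6 = 5*4771 + 666 = 24521.
  i=7: a_7=8, p_7 = 8*96059 + 18690 = 787162, q_7 = 8*24521 + 4771 = 200939.

3/1, 4/1, 47/12, 427/109, 2609/666, 18690/4771, 96059/24521, 787162/200939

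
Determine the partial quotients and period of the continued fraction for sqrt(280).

Write x_i = (sqrt(280) + m_i)/d_i with (m_0, d_0) = (0, 1). a_0 = floor(sqrt(280)) = 16, since 16^2 = 256 <= 280 < 289 = 17^2.
Iterate m_{i+1} = d_i*a_i - m_i, d_{i+1} = (280 - m_{i+1}^2)/d_i, a_{i+1} = floor((a_0 + m_{i+1})/d_{i+1}):
  m_1 = 1*16 - 0 = 16, d_1 = (280 - 16^2)/1 = 24/1 = 24, a_1 = floor((16 + 16)/24) = 1.
  m_2 = 24*1 - 16 = 8, d_2 = (280 - 8^2)/24 = 216/24 = 9, a_2 = floor((16 + 8)/9) = 2.
  m_3 = 9*2 - 8 = 10, d_3 = (280 - 10^2)/9 = 180/9 = 20, a_3 = floor((16 + 10)/20) = 1.
  m_4 = 20*1 - 10 = 10, d_4 = (280 - 10^2)/20 = 180/20 = 9, a_4 = floor((16 + 10)/9) = 2.
  m_5 = 9*2 - 10 = 8, d_5 = (280 - 8^2)/9 = 216/9 = 24, a_5 = floor((16 + 8)/24) = 1.
  m_6 = 24*1 - 8 = 16, d_6 = (280 - 16^2)/24 = 24/24 = 1, a_6 = floor((16 + 16)/1) = 32.
  m_7 = 1*32 - 16 = 16, d_7 = (280 - 16^2)/1 = 24/1 = 24: (m_7, d_7) = (m_1, d_1) = (16, 24), so from here the quotients repeat a_1, ..., a_6; the period length is 6.
Hence the expansion of sqrt(280) is a_0 = 16 followed by the repeating block 1, 2, 1, 2, 1, 32 (period 6).

[16; (1, 2, 1, 2, 1, 32)]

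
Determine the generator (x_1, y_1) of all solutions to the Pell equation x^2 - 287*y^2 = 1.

First expand sqrt(287) as a continued fraction. With x_i = (sqrt(287) + m_i)/d_i and (m_0, d_0) = (0, 1): a_0 = floor(sqrt(287)) = 16, since 16^2 = 256 <= 287 < 289 = 17^2.
Iterate m_{i+1} = d_i*a_i - m_i, d_{i+1} = (287 - m_{i+1}^2)/d_i, a_{i+1} = floor((a_0 + m_{i+1})/d_{i+1}):
  m_1 = 1*16 - 0 = 16, d_1 = (287 - 16^2)/1 = 31/1 = 31, a_1 = floor((16 + 16)/31) = 1.
  m_2 = 31*1 - 16 = 15, d_2 = (287 - 15^2)/31 = 62/31 = 2, a_2 = floor((16 + 15)/2) = 15.
  m_3 = 2*15 - 15 = 15, d_3 = (287 - 15^2)/2 = 62/2 = 31, a_3 = floor((16 + 15)/31) = 1.
  m_4 = 31*1 - 15 = 16, d_4 = (287 - 16^2)/31 = 31/31 = 1, a_4 = floor((16 + 16)/1) = 32.
  m_5 = 1*32 - 16 = 16, d_5 = (287 - 16^2)/1 = 31/1 = 31: (m_5, d_5) = (m_1, d_1) = (16, 31), so from here the quotients repeat a_1, ..., a_4; the period length is 4.
So sqrt(287) = [16; (1, 15, 1, 32)] with period length k = 4.
k is even, so the fundamental solution of x^2 - 287y^2 = 1 is (p_{k-1}, q_{k-1}) = (p_3, q_3); compute convergents through index 3.
Convergents (p_i = a_i*p_{i-1} + p_{i-2}, q_i = a_i*q_{i-1} + q_{i-2} with p_{-2}=0, p_{-1}=1, q_{-2}=1, q_{-1}=0):
  i=0: a_0=16, p_0 = 16*1 + 0 = 16, q_0 = 16*0 + 1 = 1.
  i=1: a_1=1, p_1 = 1*16 + 1 = 17, q_1 = 1*1 + 0 = 1.
  i=2: a_2=15, p_2 = 15*17 + 16 = 271, q_2 = 15*1 + 1 = 16.
  i=3: a_3=1, p_3 = 1*271 + 17 = 288, q_3 = 1*16 + 1 = 17.
Check: 288^2 - 287*17^2 = 82944 - 82943 = 1, so (x, y) = (288, 17) solves the equation, and by the theorem it is the least positive solution.

(x, y) = (288, 17)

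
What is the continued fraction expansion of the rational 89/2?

[44; 2]

Run the Euclidean algorithm on 89 and 2; the successive quotients are the partial quotients a_0, a_1, ... (each step inverts the fractional part left over by the previous one):
  89 = 44*2 + 1, so a_0 = 44.
  2 = 2*1 + 0, so a_1 = 2.
The remainder reaches 0 after 2 divisions, so the expansion has 2 partial quotients, read off in order.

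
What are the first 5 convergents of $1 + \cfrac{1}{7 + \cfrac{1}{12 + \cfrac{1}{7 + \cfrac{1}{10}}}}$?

1/1, 8/7, 97/85, 687/602, 6967/6105

Using the convergent recurrence p_i = a_i*p_{i-1} + p_{i-2}, q_i = a_i*q_{i-1} + q_{i-2} with p_{-2}=0, p_{-1}=1, q_{-2}=1, q_{-1}=0:
  i=0: a_0=1, p_0 = 1*1 + 0 = 1, q_0 = 1*0 + 1 = 1.
  i=1: a_1=7, p_1 = 7*1 + 1 = 8, q_1 = 7*1 + 0 = 7.
  i=2: a_2=12, p_2 = 12*8 + 1 = 97, q_2 = 12*7 + 1 = 85.
  i=3: a_3=7, p_3 = 7*97 + 8 = 687, q_3 = 7*85 + 7 = 602.
  i=4: a_4=10, p_4 = 10*687 + 97 = 6967, q_4 = 10*602 + 85 = 6105.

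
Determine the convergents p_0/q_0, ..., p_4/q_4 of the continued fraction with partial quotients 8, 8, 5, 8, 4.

Using the convergent recurrence p_i = a_i*p_{i-1} + p_{i-2}, q_i = a_i*q_{i-1} + q_{i-2} with p_{-2}=0, p_{-1}=1, q_{-2}=1, q_{-1}=0:
  i=0: a_0=8, p_0 = 8*1 + 0 = 8, q_0 = 8*0 + 1 = 1.
  i=1: a_1=8, p_1 = 8*8 + 1 = 65, q_1 = 8*1 + 0 = 8.
  i=2: a_2=5, p_2 = 5*65 + 8 = 333, q_2 = 5*8 + 1 = 41.
  i=3: a_3=8, p_3 = 8*333 + 65 = 2729, q_3 = 8*41 + 8 = 336.
  i=4: a_4=4, p_4 = 4*2729 + 333 = 11249, q_4 = 4*336 + 41 = 1385.

8/1, 65/8, 333/41, 2729/336, 11249/1385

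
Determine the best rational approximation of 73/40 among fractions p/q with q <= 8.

11/6

Expand x = 73/40 as a continued fraction with the Euclidean algorithm:
  73 = 1*40 + 33, so a_0 = 1.
  40 = 1*33 + 7, so a_1 = 1.
  33 = 4*7 + 5, so a_2 = 4.
  7 = 1*5 + 2, so a_3 = 1.
  5 = 2*2 + 1, so a_4 = 2.
  2 = 2*1 + 0, so a_5 = 2.
so x = [1; 1, 4, 1, 2, 2].
Convergents (p_i = a_i*p_{i-1} + p_{i-2}, q_i = a_i*q_{i-1} + q_{i-2} with p_{-2}=0, p_{-1}=1, q_{-2}=1, q_{-1}=0), until the denominator exceeds 8:
  i=0: a_0=1, p_0 = 1*1 + 0 = 1, q_0 = 1*0 + 1 = 1.
  i=1: a_1=1, p_1 = 1*1 + 1 = 2, q_1 = 1*1 + 0 = 1.
  i=2: a_2=4, p_2 = 4*2 + 1 = 9, q_2 = 4*1 + 1 = 5.
  i=3: a_3=1, p_3 = 1*9 + 2 = 11, q_3 = 1*5 + 1 = 6.
  i=4: a_4=2, p_4 = 2*11 + 9 = 31, q_4 = 2*6 + 5 = 17.
q_4 = 17 > 8, so the last convergent with denominator <= 8 is p_3/q_3 = 11/6.
The closest fraction with denominator <= 8 is either p_3/q_3 or the intermediate fraction (k*p_3 + p_2)/(k*q_3 + q_2) with the largest k >= 1 whose denominator stays <= 8; these approach x as k grows, and every other convergent or intermediate fraction in range is farther away.
Largest k: floor((8 - q_2)/q_3) = floor((8 - 5)/6) = 0.
Since k = 0, no intermediate fraction beyond p_3/q_3 has denominator <= 8, so the convergent 11/6 is the closest (its error is |73*6 - 11*40|/(40*6) = 2/240).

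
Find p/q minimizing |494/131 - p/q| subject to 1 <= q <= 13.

Expand x = 494/131 as a continued fraction with the Euclidean algorithm:
  494 = 3*131 + 101, so a_0 = 3.
  131 = 1*101 + 30, so a_1 = 1.
  101 = 3*30 + 11, so a_2 = 3.
  30 = 2*11 + 8, so a_3 = 2.
  11 = 1*8 + 3, so a_4 = 1.
  8 = 2*3 + 2, so a_5 = 2.
  3 = 1*2 + 1, so a_6 = 1.
  2 = 2*1 + 0, so a_7 = 2.
so x = [3; 1, 3, 2, 1, 2, 1, 2].
Convergents (p_i = a_i*p_{i-1} + p_{i-2}, q_i = a_i*q_{i-1} + q_{i-2} with p_{-2}=0, p_{-1}=1, q_{-2}=1, q_{-1}=0), until the denominator exceeds 13:
  i=0: a_0=3, p_0 = 3*1 + 0 = 3, q_0 = 3*0 + 1 = 1.
  i=1: a_1=1, p_1 = 1*3 + 1 = 4, q_1 = 1*1 + 0 = 1.
  i=2: a_2=3, p_2 = 3*4 + 3 = 15, q_2 = 3*1 + 1 = 4.
  i=3: a_3=2, p_3 = 2*15 + 4 = 34, q_3 = 2*4 + 1 = 9.
  i=4: a_4=1, p_4 = 1*34 + 15 = 49, q_4 = 1*9 + 4 = 13.
  i=5: a_5=2, p_5 = 2*49 + 34 = 132, q_5 = 2*13 + 9 = 35.
q_5 = 35 > 13, so the last convergent with denominator <= 13 is p_4/q_4 = 49/13.
The closest fraction with denominator <= 13 is either p_4/q_4 or the intermediate fraction (k*p_4 + p_3)/(k*q_4 + q_3) with the largest k >= 1 whose denominator stays <= 13; these approach x as k grows, and every other convergent or intermediate fraction in range is farther away.
Largest k: floor((13 - q_3)/q_4) = floor((13 - 9)/13) = 0.
Since k = 0, no intermediate fraction beyond p_4/q_4 has denominator <= 13, so the convergent 49/13 is the closest (its error is |494*13 - 49*131|/(131*13) = 3/1703).

49/13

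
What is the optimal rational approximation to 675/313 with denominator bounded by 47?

Expand x = 675/313 as a continued fraction with the Euclidean algorithm:
  675 = 2*313 + 49, so a_0 = 2.
  313 = 6*49 + 19, so a_1 = 6.
  49 = 2*19 + 11, so a_2 = 2.
  19 = 1*11 + 8, so a_3 = 1.
  11 = 1*8 + 3, so a_4 = 1.
  8 = 2*3 + 2, so a_5 = 2.
  3 = 1*2 + 1, so a_6 = 1.
  2 = 2*1 + 0, so a_7 = 2.
so x = [2; 6, 2, 1, 1, 2, 1, 2].
Convergents (p_i = a_i*p_{i-1} + p_{i-2}, q_i = a_i*q_{i-1} + q_{i-2} with p_{-2}=0, p_{-1}=1, q_{-2}=1, q_{-1}=0), until the denominator exceeds 47:
  i=0: a_0=2, p_0 = 2*1 + 0 = 2, q_0 = 2*0 + 1 = 1.
  i=1: a_1=6, p_1 = 6*2 + 1 = 13, q_1 = 6*1 + 0 = 6.
  i=2: a_2=2, p_2 = 2*13 + 2 = 28, q_2 = 2*6 + 1 = 13.
  i=3: a_3=1, p_3 = 1*28 + 13 = 41, q_3 = 1*13 + 6 = 19.
  i=4: a_4=1, p_4 = 1*41 + 28 = 69, q_4 = 1*19 + 13 = 32.
  i=5: a_5=2, p_5 = 2*69 + 41 = 179, q_5 = 2*32 + 19 = 83.
q_5 = 83 > 47, so the last convergent with denominator <= 47 is p_4/q_4 = 69/32.
The closest fraction with denominator <= 47 is either p_4/q_4 or the intermediate fraction (k*p_4 + p_3)/(k*q_4 + q_3) with the largest k >= 1 whose denominator stays <= 47; these approach x as k grows, and every other convergent or intermediate fraction in range is farther away.
Largest k: floor((47 - q_3)/q_4) = floor((47 - 19)/32) = 0.
Since k = 0, no intermediate fraction beyond p_4/q_4 has denominator <= 47, so the convergent 69/32 is the closest (its error is |675*32 - 69*313|/(313*32) = 3/10016).

69/32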